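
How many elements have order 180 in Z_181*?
There are φ(181-1) = φ(180) = 48 primitive roots modulo 181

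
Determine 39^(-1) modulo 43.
Since 43 is prime, by Fermat 39^(-1) ≡ 39^{41} ≡ 32 (mod 43). Verify: 39 × 32 = 1248 ≡ 1 (mod 43)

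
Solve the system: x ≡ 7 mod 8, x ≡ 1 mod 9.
M = 8 × 9 = 72. M₁ = 9, y₁ ≡ 1 mod 8. M₂ = 8, y₂ ≡ 8 mod 9. x = 7×9×1 + 1×8×8 ≡ 55 mod 72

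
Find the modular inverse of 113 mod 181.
Since 181 is prime, by Fermat 113^(-1) ≡ 113^{179} ≡ 173 (mod 181). Verify: 113 × 173 = 19549 ≡ 1 (mod 181)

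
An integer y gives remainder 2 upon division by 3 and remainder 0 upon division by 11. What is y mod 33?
M = 3 × 11 = 33. M₁ = 11, y₁ ≡ 2 mod 3. M₂ = 3, y₂ ≡ 4 mod 11. y = 2×11×2 + 0×3×4 ≡ 11 mod 33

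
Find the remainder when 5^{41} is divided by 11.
By Fermat: 5^{10} ≡ 1 (mod 11). 41 = 4×10 + 1. So 5^{41} ≡ 5^{1} ≡ 5 (mod 11)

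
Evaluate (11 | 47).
(11/47) = 11^{23} mod 47 = -1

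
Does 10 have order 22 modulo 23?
ord_23(10) divides 22. For each prime q|22: 10^{11}≡22, 10^{2}≡8, none ≡ 1. So 10 has order 22 and is a primitive root mod 23.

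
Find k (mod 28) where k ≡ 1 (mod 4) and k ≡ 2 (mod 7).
M = 4 × 7 = 28. M₁ = 7, y₁ ≡ 3 (mod 4). M₂ = 4, y₂ ≡ 2 (mod 7). k = 1×7×3 + 2×4×2 ≡ 9 (mod 28)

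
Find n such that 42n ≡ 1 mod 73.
Since 73 is prime, by Fermat 42^(-1) ≡ 42^{71} ≡ 40 mod 73. Verify: 42 × 40 = 1680 ≡ 1 mod 73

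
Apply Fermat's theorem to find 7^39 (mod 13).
By Fermat: 7^{12} ≡ 1 (mod 13). 39 = 3×12 + 3. So 7^{39} ≡ 7^{3} ≡ 5 (mod 13)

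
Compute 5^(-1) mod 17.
Since 17 is prime, by Fermat 5^(-1) ≡ 5^{15} ≡ 7 mod 17. Verify: 5 × 7 = 35 ≡ 1 mod 17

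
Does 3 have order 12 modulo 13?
3^{3} ≡ 1 mod 13 and 3 < 12, so ord_13(3) = 3 ≠ 12 and 3 is not a primitive root.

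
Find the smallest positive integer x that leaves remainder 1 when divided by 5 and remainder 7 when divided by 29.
M = 5 × 29 = 145. M₁ = 29, y₁ ≡ 4 (mod 5). M₂ = 5, y₂ ≡ 6 (mod 29). x = 1×29×4 + 7×5×6 ≡ 36 (mod 145)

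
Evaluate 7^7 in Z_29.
By repeated squaring mod 29: 7^{1}≡7, 7^{2}≡20, 7^{4}≡23. Then 7^{7} = 7^{4+2+1} ≡ 23 × 20 × 7 ≡ 1 mod 29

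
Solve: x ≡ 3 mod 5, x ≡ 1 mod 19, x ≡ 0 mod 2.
M = 5 × 19 × 2 = 190. M₁ = 38, y₁ ≡ 2 mod 5. M₂ = 10, y₂ ≡ 2 mod 19. M₃ = 95, y₃ ≡ 1 mod 2. x = 3×38×2 + 1×10×2 + 0×95×1 ≡ 58 mod 190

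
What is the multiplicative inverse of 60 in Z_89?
Since 89 is prime, by Fermat 60^(-1) ≡ 60^{87} ≡ 46 mod 89. Verify: 60 × 46 = 2760 ≡ 1 mod 89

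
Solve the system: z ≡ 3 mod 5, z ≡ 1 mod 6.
M = 5 × 6 = 30. M₁ = 6, y₁ ≡ 1 mod 5. M₂ = 5, y₂ ≡ 5 mod 6. z = 3×6×1 + 1×5×5 ≡ 13 mod 30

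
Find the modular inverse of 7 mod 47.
Since 47 is prime, by Fermat 7^(-1) ≡ 7^{45} ≡ 27 mod 47. Verify: 7 × 27 = 189 ≡ 1 mod 47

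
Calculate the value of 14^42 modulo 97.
By repeated squaring (mod 97): 14^{1}≡14, 14^{2}≡2, 14^{4}≡4, 14^{8}≡16, 14^{16}≡62, 14^{32}≡61. Then 14^{42} = 14^{32+8+2} ≡ 61 × 16 × 2 ≡ 12 (mod 97)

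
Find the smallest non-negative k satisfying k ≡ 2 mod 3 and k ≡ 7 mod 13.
M = 3 × 13 = 39. M₁ = 13, y₁ ≡ 1 mod 3. M₂ = 3, y₂ ≡ 9 mod 13. k = 2×13×1 + 7×3×9 ≡ 20 mod 39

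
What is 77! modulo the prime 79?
(78)! = (77)! × (78) ≡ -1 (mod 79). So (77)! ≡ -1 × (78)^(-1) ≡ (-1)×(-1) = 1 (mod 79)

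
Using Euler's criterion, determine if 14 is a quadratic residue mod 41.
By Euler's criterion: 14^{20} ≡ 40 (mod 41). Since this equals -1 (≡ 40), 14 is not a QR.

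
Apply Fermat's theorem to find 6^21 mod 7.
By Fermat: 6^{6} ≡ 1 mod 7. 21 = 3×6 + 3. So 6^{21} ≡ 6^{3} ≡ 6 mod 7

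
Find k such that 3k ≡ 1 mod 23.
Since 23 is prime, by Fermat 3^(-1) ≡ 3^{21} ≡ 8 mod 23. Verify: 3 × 8 = 24 ≡ 1 mod 23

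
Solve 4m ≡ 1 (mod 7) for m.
Since 7 is prime, by Fermat 4^(-1) ≡ 4^{5} ≡ 2 (mod 7). Verify: 4 × 2 = 8 ≡ 1 (mod 7)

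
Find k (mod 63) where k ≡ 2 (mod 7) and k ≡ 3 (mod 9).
M = 7 × 9 = 63. M₁ = 9, y₁ ≡ 4 (mod 7). M₂ = 7, y₂ ≡ 4 (mod 9). k = 2×9×4 + 3×7×4 ≡ 30 (mod 63)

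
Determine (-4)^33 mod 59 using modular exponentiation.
By repeated squaring mod 59: (-4)^{1}≡55, (-4)^{2}≡16, (-4)^{4}≡20, (-4)^{8}≡46, (-4)^{16}≡51, (-4)^{32}≡5. Then (-4)^{33} = (-4)^{32+1} ≡ 5 × 55 ≡ 39 mod 59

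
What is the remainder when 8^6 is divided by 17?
By repeated squaring (mod 17): 8^{1}≡8, 8^{2}≡13, 8^{4}≡16. Then 8^{6} = 8^{4+2} ≡ 16 × 13 ≡ 4 (mod 17)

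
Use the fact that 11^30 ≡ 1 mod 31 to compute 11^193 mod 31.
By Fermat: 11^{30} ≡ 1 mod 31. 193 ≡ 13 mod 30. So 11^{193} ≡ 11^{13} ≡ 21 mod 31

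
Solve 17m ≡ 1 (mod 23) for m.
Since 23 is prime, by Fermat 17^(-1) ≡ 17^{21} ≡ 19 (mod 23). Verify: 17 × 19 = 323 ≡ 1 (mod 23)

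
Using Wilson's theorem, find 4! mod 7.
(6)! = (4)! × (5) × (6) ≡ -1 (mod 7). So (4)! ≡ -1 × [(6)(5)]^(-1) ≡ 3 (mod 7)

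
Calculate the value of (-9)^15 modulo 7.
Using Fermat: (-9)^{6} ≡ 1 mod 7. 15 ≡ 3 mod 6. So (-9)^{15} ≡ (-9)^{3} ≡ 6 mod 7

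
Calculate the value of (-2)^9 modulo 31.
By repeated squaring mod 31: (-2)^{1}≡29, (-2)^{2}≡4, (-2)^{4}≡16, (-2)^{8}≡8. Then (-2)^{9} = (-2)^{8+1} ≡ 8 × 29 ≡ 15 mod 31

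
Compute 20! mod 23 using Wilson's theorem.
(22)! = (20)! × (21) × (22) ≡ -1 mod 23. So (20)! ≡ -1 × [(22)(21)]^(-1) ≡ 11 mod 23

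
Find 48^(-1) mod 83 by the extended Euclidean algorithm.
Extended GCD: 48(-19) + 83(11) = 1. So 48^(-1) ≡ -19 ≡ 64 mod 83. Verify: 48 × 64 = 3072 ≡ 1 mod 83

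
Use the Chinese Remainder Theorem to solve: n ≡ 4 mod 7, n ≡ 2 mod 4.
M = 7 × 4 = 28. M₁ = 4, y₁ ≡ 2 mod 7. M₂ = 7, y₂ ≡ 3 mod 4. n = 4×4×2 + 2×7×3 ≡ 18 mod 28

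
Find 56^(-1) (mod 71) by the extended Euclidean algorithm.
Extended GCD: 56(-19) + 71(15) = 1. So 56^(-1) ≡ -19 ≡ 52 (mod 71). Verify: 56 × 52 = 2912 ≡ 1 (mod 71)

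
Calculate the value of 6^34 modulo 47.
By repeated squaring (mod 47): 6^{1}≡6, 6^{2}≡36, 6^{4}≡27, 6^{8}≡24, 6^{16}≡12, 6^{32}≡3. Then 6^{34} = 6^{32+2} ≡ 3 × 36 ≡ 14 (mod 47)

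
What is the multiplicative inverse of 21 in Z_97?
Since 97 is prime, by Fermat 21^(-1) ≡ 21^{95} ≡ 37 mod 97. Verify: 21 × 37 = 777 ≡ 1 mod 97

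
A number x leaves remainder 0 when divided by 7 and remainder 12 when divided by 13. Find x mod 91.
M = 7 × 13 = 91. M₁ = 13, y₁ ≡ 6 mod 7. M₂ = 7, y₂ ≡ 2 mod 13. x = 0×13×6 + 12×7×2 ≡ 77 mod 91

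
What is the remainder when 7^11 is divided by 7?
By repeated squaring mod 7: 7^{1}≡0, 7^{2}≡0, 7^{4}≡0, 7^{8}≡0. Then 7^{11} = 7^{8+2+1} ≡ 0 × 0 × 0 ≡ 0 mod 7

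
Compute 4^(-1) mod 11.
Since 11 is prime, by Fermat 4^(-1) ≡ 4^{9} ≡ 3 mod 11. Verify: 4 × 3 = 12 ≡ 1 mod 11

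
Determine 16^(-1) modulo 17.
Since 17 is prime, by Fermat 16^(-1) ≡ 16^{15} ≡ 16 (mod 17). Verify: 16 × 16 = 256 ≡ 1 (mod 17)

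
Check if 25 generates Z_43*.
25^{21} ≡ 1 (mod 43) and 21 < 42, so ord_43(25) = 21 ≠ 42 and 25 is not a primitive root.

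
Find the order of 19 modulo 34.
Powers of 19 mod 34: 19^1≡19, 19^2≡21, 19^3≡25, 19^4≡33, 19^5≡15, 19^6≡13, 19^7≡9, 19^8≡1. Order = 8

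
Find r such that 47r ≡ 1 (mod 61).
Since 61 is prime, by Fermat 47^(-1) ≡ 47^{59} ≡ 13 (mod 61). Verify: 47 × 13 = 611 ≡ 1 (mod 61)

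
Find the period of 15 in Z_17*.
Powers of 15 mod 17: 15^1≡15, 15^2≡4, 15^3≡9, 15^4≡16, 15^5≡2, 15^6≡13, 15^7≡8, 15^8≡1. ord_17(15) = 8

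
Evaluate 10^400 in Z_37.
Using Fermat: 10^{36} ≡ 1 mod 37. 400 ≡ 4 mod 36. So 10^{400} ≡ 10^{4} ≡ 10 mod 37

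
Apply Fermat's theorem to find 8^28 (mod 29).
By Fermat's Little Theorem, 8^{28} ≡ 1 (mod 29) since 29 is prime and gcd(8, 29) = 1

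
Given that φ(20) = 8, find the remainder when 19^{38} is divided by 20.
By Euler: 19^{8} ≡ 1 mod 20 since gcd(19, 20) = 1. 38 = 4×8 + 6. So 19^{38} ≡ 19^{6} ≡ 1 mod 20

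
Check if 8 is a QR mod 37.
By Euler's criterion: 8^{18} ≡ 36 mod 37. Since this equals -1 (≡ 36), 8 is not a QR.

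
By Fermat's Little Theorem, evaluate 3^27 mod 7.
By Fermat: 3^{6} ≡ 1 mod 7. 27 = 4×6 + 3. So 3^{27} ≡ 3^{3} ≡ 6 mod 7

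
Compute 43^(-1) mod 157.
Since 157 is prime, by Fermat 43^(-1) ≡ 43^{155} ≡ 84 mod 157. Verify: 43 × 84 = 3612 ≡ 1 mod 157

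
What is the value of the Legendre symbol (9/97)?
(9/97) = 9^{48} mod 97 = 1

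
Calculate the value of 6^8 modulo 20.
By repeated squaring (mod 20): 6^{1}≡6, 6^{2}≡16, 6^{4}≡16, 6^{8}≡16. So 6^{8} ≡ 16 (mod 20)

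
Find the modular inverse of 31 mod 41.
Since 41 is prime, by Fermat 31^(-1) ≡ 31^{39} ≡ 4 (mod 41). Verify: 31 × 4 = 124 ≡ 1 (mod 41)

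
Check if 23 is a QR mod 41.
By Euler's criterion: 23^{20} ≡ 1 mod 41. Since this equals 1, 23 is a QR.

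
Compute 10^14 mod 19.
By repeated squaring mod 19: 10^{1}≡10, 10^{2}≡5, 10^{4}≡6, 10^{8}≡17. Then 10^{14} = 10^{8+4+2} ≡ 17 × 6 × 5 ≡ 16 mod 19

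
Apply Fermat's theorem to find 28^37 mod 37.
By Fermat: 28^{36} ≡ 1 mod 37. So 28^{37} = 28^{36} · 28^{1} ≡ 28^{1} ≡ 28 mod 37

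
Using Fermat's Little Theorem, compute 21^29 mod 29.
By Fermat: 21^{28} ≡ 1 (mod 29). So 21^{29} = 21^{28} · 21^{1} ≡ 21^{1} ≡ 21 (mod 29)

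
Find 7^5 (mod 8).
By repeated squaring (mod 8): 7^{1}≡7, 7^{2}≡1, 7^{4}≡1. Then 7^{5} = 7^{4+1} ≡ 1 × 7 ≡ 7 (mod 8)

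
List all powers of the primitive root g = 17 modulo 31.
17^1, 17^2, ..., 17^{30} mod 31: [17, 10, 15, 7, 26, 8, 12, 18, 27, 25, 22, 2, 3, 20, 30, 14, 21, 16, 24, 5, 23, 19, 13, 4, 6, 9, 29, 28, 11, 1]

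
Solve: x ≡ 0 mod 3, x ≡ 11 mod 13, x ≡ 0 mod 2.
M = 3 × 13 × 2 = 78. M₁ = 26, y₁ ≡ 2 mod 3. M₂ = 6, y₂ ≡ 11 mod 13. M₃ = 39, y₃ ≡ 1 mod 2. x = 0×26×2 + 11×6×11 + 0×39×1 ≡ 24 mod 78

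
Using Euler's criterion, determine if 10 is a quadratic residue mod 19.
By Euler's criterion: 10^{9} ≡ 18 mod 19. Since this equals -1 (≡ 18), 10 is not a QR.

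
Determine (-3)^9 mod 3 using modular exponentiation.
By repeated squaring mod 3: (-3)^{1}≡0, (-3)^{2}≡0, (-3)^{4}≡0, (-3)^{8}≡0. Then (-3)^{9} = (-3)^{8+1} ≡ 0 × 0 ≡ 0 mod 3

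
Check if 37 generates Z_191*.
37^{38} ≡ 1 mod 191 and 38 < 190, so ord_191(37) = 38 ≠ 190 and 37 is not a primitive root.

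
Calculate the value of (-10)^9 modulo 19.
By repeated squaring mod 19: (-10)^{1}≡9, (-10)^{2}≡5, (-10)^{4}≡6, (-10)^{8}≡17. Then (-10)^{9} = (-10)^{8+1} ≡ 17 × 9 ≡ 1 mod 19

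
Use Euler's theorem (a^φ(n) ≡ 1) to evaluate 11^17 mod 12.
By Euler: 11^{4} ≡ 1 mod 12 since gcd(11, 12) = 1. 17 = 4×4 + 1. So 11^{17} ≡ 11^{1} ≡ 11 mod 12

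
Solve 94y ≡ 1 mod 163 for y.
Since 163 is prime, by Fermat 94^(-1) ≡ 94^{161} ≡ 137 mod 163. Verify: 94 × 137 = 12878 ≡ 1 mod 163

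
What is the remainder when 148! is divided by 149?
By Wilson's theorem, (148)! ≡ -1 ≡ 148 mod 149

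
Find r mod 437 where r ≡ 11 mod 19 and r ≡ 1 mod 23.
M = 19 × 23 = 437. M₁ = 23, y₁ ≡ 5 mod 19. M₂ = 19, y₂ ≡ 17 mod 23. r = 11×23×5 + 1×19×17 ≡ 277 mod 437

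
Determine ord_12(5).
Powers of 5 mod 12: 5^1≡5, 5^2≡1. ord_12(5) = 2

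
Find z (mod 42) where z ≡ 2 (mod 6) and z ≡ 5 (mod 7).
M = 6 × 7 = 42. M₁ = 7, y₁ ≡ 1 (mod 6). M₂ = 6, y₂ ≡ 6 (mod 7). z = 2×7×1 + 5×6×6 ≡ 26 (mod 42)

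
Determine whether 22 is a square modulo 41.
By Euler's criterion: 22^{20} ≡ 40 mod 41. Since this equals -1 (≡ 40), 22 is not a QR.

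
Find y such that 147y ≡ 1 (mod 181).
Since 181 is prime, by Fermat 147^(-1) ≡ 147^{179} ≡ 165 (mod 181). Verify: 147 × 165 = 24255 ≡ 1 (mod 181)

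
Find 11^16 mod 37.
By repeated squaring mod 37: 11^{1}≡11, 11^{2}≡10, 11^{4}≡26, 11^{8}≡10, 11^{16}≡26. So 11^{16} ≡ 26 mod 37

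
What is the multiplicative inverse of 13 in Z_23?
Since 23 is prime, by Fermat 13^(-1) ≡ 13^{21} ≡ 16 (mod 23). Verify: 13 × 16 = 208 ≡ 1 (mod 23)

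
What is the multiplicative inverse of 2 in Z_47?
Since 47 is prime, by Fermat 2^(-1) ≡ 2^{45} ≡ 24 mod 47. Verify: 2 × 24 = 48 ≡ 1 mod 47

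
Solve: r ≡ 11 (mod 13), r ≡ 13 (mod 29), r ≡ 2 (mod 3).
M = 13 × 29 × 3 = 1131. M₁ = 87, y₁ ≡ 3 (mod 13). M₂ = 39, y₂ ≡ 3 (mod 29). M₃ = 377, y₃ ≡ 2 (mod 3). r = 11×87×3 + 13×39×3 + 2×377×2 ≡ 245 (mod 1131)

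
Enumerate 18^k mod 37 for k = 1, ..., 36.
18^1, 18^2, ..., 18^{36} mod 37: [18, 28, 23, 7, 15, 11, 13, 12, 31, 3, 17, 10, 32, 21, 8, 33, 2, 36, 19, 9, 14, 30, 22, 26, 24, 25, 6, 34, 20, 27, 5, 16, 29, 4, 35, 1]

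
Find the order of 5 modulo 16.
Powers of 5 mod 16: 5^1≡5, 5^2≡9, 5^3≡13, 5^4≡1. So the order of 5 is 4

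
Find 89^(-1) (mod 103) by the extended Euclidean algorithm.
Extended GCD: 89(22) + 103(-19) = 1. So 89^(-1) ≡ 22 (mod 103). Verify: 89 × 22 = 1958 ≡ 1 (mod 103)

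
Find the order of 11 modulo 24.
Powers of 11 mod 24: 11^1≡11, 11^2≡1. ord_24(11) = 2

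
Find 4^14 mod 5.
Using Fermat: 4^{4} ≡ 1 mod 5. 14 ≡ 2 mod 4. So 4^{14} ≡ 4^{2} ≡ 1 mod 5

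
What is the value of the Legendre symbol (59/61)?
(59/61) = 59^{30} mod 61 = -1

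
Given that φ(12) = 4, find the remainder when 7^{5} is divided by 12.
By Euler: 7^{4} ≡ 1 (mod 12) since gcd(7, 12) = 1. 5 = 1×4 + 1. So 7^{5} ≡ 7^{1} ≡ 7 (mod 12)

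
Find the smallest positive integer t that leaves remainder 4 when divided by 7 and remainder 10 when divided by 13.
M = 7 × 13 = 91. M₁ = 13, y₁ ≡ 6 (mod 7). M₂ = 7, y₂ ≡ 2 (mod 13). t = 4×13×6 + 10×7×2 ≡ 88 (mod 91)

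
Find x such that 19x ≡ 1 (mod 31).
Since 31 is prime, by Fermat 19^(-1) ≡ 19^{29} ≡ 18 (mod 31). Verify: 19 × 18 = 342 ≡ 1 (mod 31)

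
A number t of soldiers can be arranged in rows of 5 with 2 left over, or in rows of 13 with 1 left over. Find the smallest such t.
M = 5 × 13 = 65. M₁ = 13, y₁ ≡ 2 (mod 5). M₂ = 5, y₂ ≡ 8 (mod 13). t = 2×13×2 + 1×5×8 ≡ 27 (mod 65)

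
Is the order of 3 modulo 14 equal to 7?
Powers of 3 mod 14: 3^1≡3, 3^2≡9, 3^3≡13, 3^4≡11, 3^5≡5, 3^6≡1. Already 3^6≡1, so the order is 6 < 7. No, the actual order is 6.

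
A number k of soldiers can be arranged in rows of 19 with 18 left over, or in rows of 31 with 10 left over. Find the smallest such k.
M = 19 × 31 = 589. M₁ = 31, y₁ ≡ 8 (mod 19). M₂ = 19, y₂ ≡ 18 (mod 31). k = 18×31×8 + 10×19×18 ≡ 227 (mod 589)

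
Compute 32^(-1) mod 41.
Since 41 is prime, by Fermat 32^(-1) ≡ 32^{39} ≡ 9 mod 41. Verify: 32 × 9 = 288 ≡ 1 mod 41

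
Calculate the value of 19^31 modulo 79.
By repeated squaring (mod 79): 19^{1}≡19, 19^{2}≡45, 19^{4}≡50, 19^{8}≡51, 19^{16}≡73. Then 19^{31} = 19^{16+8+4+2+1} ≡ 73 × 51 × 50 × 45 × 19 ≡ 31 (mod 79)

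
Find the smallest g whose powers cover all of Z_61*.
g = 2. Powers: [2, 4, 8, 16, 32, 3, ...] generates all 60 non-zero residues.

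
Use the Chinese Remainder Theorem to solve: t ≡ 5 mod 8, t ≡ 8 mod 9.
M = 8 × 9 = 72. M₁ = 9, y₁ ≡ 1 mod 8. M₂ = 8, y₂ ≡ 8 mod 9. t = 5×9×1 + 8×8×8 ≡ 53 mod 72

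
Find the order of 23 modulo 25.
Powers of 23 mod 25: 23^1≡23, 23^2≡4, 23^3≡17, 23^4≡16, 23^5≡18, 23^6≡14, 23^7≡22, 23^8≡6, 23^9≡13, 23^10≡24, 23^11≡2, 23^12≡21, 23^13≡8, 23^14≡9, 23^15≡7, 23^16≡11, 23^17≡3, 23^18≡19, 23^19≡12, 23^20≡1. ord_25(23) = 20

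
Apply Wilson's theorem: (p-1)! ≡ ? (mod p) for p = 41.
By Wilson's theorem, (40)! ≡ -1 ≡ 40 (mod 41)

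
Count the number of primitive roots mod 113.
There are φ(113-1) = φ(112) = 48 primitive roots modulo 113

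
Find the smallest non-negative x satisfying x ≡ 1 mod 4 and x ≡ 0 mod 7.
M = 4 × 7 = 28. M₁ = 7, y₁ ≡ 3 mod 4. M₂ = 4, y₂ ≡ 2 mod 7. x = 1×7×3 + 0×4×2 ≡ 21 mod 28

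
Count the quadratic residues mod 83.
For prime 83, there are (p-1)/2 = (83-1)/2 = 41 quadratic residues (excluding 0).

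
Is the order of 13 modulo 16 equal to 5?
Powers of 13 mod 16: 13^1≡13, 13^2≡9, 13^3≡5, 13^4≡1. Already 13^4≡1, so the order is 4 < 5. No, the actual order is 4.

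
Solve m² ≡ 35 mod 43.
The square roots of 35 mod 43 are 11 and 32. Verify: 11² = 121 ≡ 35 mod 43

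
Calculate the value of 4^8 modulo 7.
Using Fermat: 4^{6} ≡ 1 (mod 7). 8 ≡ 2 (mod 6). So 4^{8} ≡ 4^{2} ≡ 2 (mod 7)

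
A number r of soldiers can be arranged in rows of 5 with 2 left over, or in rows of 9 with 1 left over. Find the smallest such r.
M = 5 × 9 = 45. M₁ = 9, y₁ ≡ 4 (mod 5). M₂ = 5, y₂ ≡ 2 (mod 9). r = 2×9×4 + 1×5×2 ≡ 37 (mod 45)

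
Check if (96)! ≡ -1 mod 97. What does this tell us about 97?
(96)! mod 97 = 96. Since this equals -1 mod 97, Wilson confirms 97 is prime.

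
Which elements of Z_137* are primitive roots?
There are φ(136) = 64 primitive roots mod 137: {3, 5, 6, 12, 13, 20, 21, 23, 24, 26, 27, 29, 31, 33, 35, 40, 42, 43, 45, 46, 47, 48, 51, 52, 53, 54, 55, 57, 58, 62, 66, 67, 70, 71, 75, 79, 80, 82, 83, 84, 85, 86, 89, 90, 91, 92, 94, 95, 97, 102, 104, 106, 108, 110, 111, 113, 114, 116, 117, 124, 125, 131, 132, 134}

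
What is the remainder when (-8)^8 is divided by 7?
Using Fermat: (-8)^{6} ≡ 1 (mod 7). 8 ≡ 2 (mod 6). So (-8)^{8} ≡ (-8)^{2} ≡ 1 (mod 7)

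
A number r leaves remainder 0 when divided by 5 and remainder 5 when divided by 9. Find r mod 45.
M = 5 × 9 = 45. M₁ = 9, y₁ ≡ 4 mod 5. M₂ = 5, y₂ ≡ 2 mod 9. r = 0×9×4 + 5×5×2 ≡ 5 mod 45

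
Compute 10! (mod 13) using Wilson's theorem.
(12)! = (10)! × (11) × (12) ≡ -1 (mod 13). So (10)! ≡ -1 × [(12)(11)]^(-1) ≡ 6 (mod 13)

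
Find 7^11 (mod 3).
Using Fermat: 7^{2} ≡ 1 (mod 3). 11 ≡ 1 (mod 2). So 7^{11} ≡ 7^{1} ≡ 1 (mod 3)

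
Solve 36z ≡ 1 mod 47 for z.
Since 47 is prime, by Fermat 36^(-1) ≡ 36^{45} ≡ 17 mod 47. Verify: 36 × 17 = 612 ≡ 1 mod 47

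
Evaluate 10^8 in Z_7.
Using Fermat: 10^{6} ≡ 1 (mod 7). 8 ≡ 2 (mod 6). So 10^{8} ≡ 10^{2} ≡ 2 (mod 7)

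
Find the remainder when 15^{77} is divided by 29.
By Fermat: 15^{28} ≡ 1 (mod 29). 77 = 2×28 + 21. So 15^{77} ≡ 15^{21} ≡ 12 (mod 29)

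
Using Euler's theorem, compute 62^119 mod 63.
By Euler: 62^{36} ≡ 1 mod 63 since gcd(62, 63) = 1. 119 = 3×36 + 11. So 62^{119} ≡ 62^{11} ≡ 62 mod 63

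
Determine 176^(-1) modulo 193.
Since 193 is prime, by Fermat 176^(-1) ≡ 176^{191} ≡ 34 (mod 193). Verify: 176 × 34 = 5984 ≡ 1 (mod 193)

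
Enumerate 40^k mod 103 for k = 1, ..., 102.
40^1, 40^2, ..., 40^{102} mod 103: [40, 55, 37, 38, 78, 30, 67, 2, 80, 7, 74, 76, 53, 60, 31, 4, 57, 14, 45, 49, 3, 17, 62, 8, 11, 28, 90, 98, 6, 34, 21, 16, 22, 56, 77, 93, 12, 68, 42, 32, 44, 9, 51, 83, 24, 33, 84, 64, 88, 18, 102, 63, 48, 66, 65, 25, 73, 36, 101, 23, 96, 29, 27, 50, 43, 72, 99, 46, 89, 58, 54, 100, 86, 41, 95, 92, 75, 13, 5, 97, 69, 82, 87, 81, 47, 26, 10, 91, 35, 61, 71, 59, 94, 52, 20, 79, 70, 19, 39, 15, 85, 1]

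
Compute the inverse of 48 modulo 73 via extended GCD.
Extended GCD: 48(35) + 73(-23) = 1. So 48^(-1) ≡ 35 mod 73. Verify: 48 × 35 = 1680 ≡ 1 mod 73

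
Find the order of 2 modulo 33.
Powers of 2 mod 33: 2^1≡2, 2^2≡4, 2^3≡8, 2^4≡16, 2^5≡32, 2^6≡31, 2^7≡29, 2^8≡25, 2^9≡17, 2^10≡1. Order = 10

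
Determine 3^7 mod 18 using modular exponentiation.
By repeated squaring (mod 18): 3^{1}≡3, 3^{2}≡9, 3^{4}≡9. Then 3^{7} = 3^{4+2+1} ≡ 9 × 9 × 3 ≡ 9 (mod 18)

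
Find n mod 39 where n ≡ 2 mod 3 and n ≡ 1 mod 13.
M = 3 × 13 = 39. M₁ = 13, y₁ ≡ 1 mod 3. M₂ = 3, y₂ ≡ 9 mod 13. n = 2×13×1 + 1×3×9 ≡ 14 mod 39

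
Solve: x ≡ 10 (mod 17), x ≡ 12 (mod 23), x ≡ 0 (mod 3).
M = 17 × 23 × 3 = 1173. M₁ = 69, y₁ ≡ 1 (mod 17). M₂ = 51, y₂ ≡ 14 (mod 23). M₃ = 391, y₃ ≡ 1 (mod 3). x = 10×69×1 + 12×51×14 + 0×391×1 ≡ 1047 (mod 1173)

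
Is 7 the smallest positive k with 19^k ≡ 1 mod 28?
Powers of 19 mod 28: 19^1≡19, 19^2≡25, 19^3≡27, 19^4≡9, 19^5≡3, 19^6≡1. Already 19^6≡1, so the order is 6 < 7. No, the actual order is 6.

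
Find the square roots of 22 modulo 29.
The square roots of 22 mod 29 are 15 and 14. Verify: 15² = 225 ≡ 22 mod 29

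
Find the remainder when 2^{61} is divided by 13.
By Fermat: 2^{12} ≡ 1 (mod 13). 61 = 5×12 + 1. So 2^{61} ≡ 2^{1} ≡ 2 (mod 13)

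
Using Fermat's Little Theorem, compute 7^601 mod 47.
By Fermat: 7^{46} ≡ 1 mod 47. 601 ≡ 3 mod 46. So 7^{601} ≡ 7^{3} ≡ 14 mod 47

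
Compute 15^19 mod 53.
By repeated squaring mod 53: 15^{1}≡15, 15^{2}≡13, 15^{4}≡10, 15^{8}≡47, 15^{16}≡36. Then 15^{19} = 15^{16+2+1} ≡ 36 × 13 × 15 ≡ 24 mod 53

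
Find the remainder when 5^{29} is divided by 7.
By Fermat: 5^{6} ≡ 1 (mod 7). 29 = 4×6 + 5. So 5^{29} ≡ 5^{5} ≡ 3 (mod 7)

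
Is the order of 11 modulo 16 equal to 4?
Powers of 11 mod 16: 11^1≡11, 11^2≡9, 11^3≡3, 11^4≡1. First k with 11^k≡1 is k=4. Yes, ord_16(11) = 4.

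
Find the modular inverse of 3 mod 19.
Since 19 is prime, by Fermat 3^(-1) ≡ 3^{17} ≡ 13 (mod 19). Verify: 3 × 13 = 39 ≡ 1 (mod 19)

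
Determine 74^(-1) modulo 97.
Since 97 is prime, by Fermat 74^(-1) ≡ 74^{95} ≡ 59 mod 97. Verify: 74 × 59 = 4366 ≡ 1 mod 97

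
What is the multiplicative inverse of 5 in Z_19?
Since 19 is prime, by Fermat 5^(-1) ≡ 5^{17} ≡ 4 mod 19. Verify: 5 × 4 = 20 ≡ 1 mod 19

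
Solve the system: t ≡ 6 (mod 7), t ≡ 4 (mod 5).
M = 7 × 5 = 35. M₁ = 5, y₁ ≡ 3 (mod 7). M₂ = 7, y₂ ≡ 3 (mod 5). t = 6×5×3 + 4×7×3 ≡ 34 (mod 35)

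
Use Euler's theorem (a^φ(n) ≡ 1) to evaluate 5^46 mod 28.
By Euler: 5^{12} ≡ 1 (mod 28) since gcd(5, 28) = 1. 46 = 3×12 + 10. So 5^{46} ≡ 5^{10} ≡ 9 (mod 28)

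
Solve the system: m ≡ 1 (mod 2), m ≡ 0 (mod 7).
M = 2 × 7 = 14. M₁ = 7, y₁ ≡ 1 (mod 2). M₂ = 2, y₂ ≡ 4 (mod 7). m = 1×7×1 + 0×2×4 ≡ 7 (mod 14)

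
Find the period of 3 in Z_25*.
Powers of 3 mod 25: 3^1≡3, 3^2≡9, 3^3≡2, 3^4≡6, 3^5≡18, 3^6≡4, 3^7≡12, 3^8≡11, 3^9≡8, 3^10≡24, 3^11≡22, 3^12≡16, 3^13≡23, 3^14≡19, 3^15≡7, 3^16≡21, 3^17≡13, 3^18≡14, 3^19≡17, 3^20≡1. So the order of 3 is 20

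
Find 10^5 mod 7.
By repeated squaring mod 7: 10^{1}≡3, 10^{2}≡2, 10^{4}≡4. Then 10^{5} = 10^{4+1} ≡ 4 × 3 ≡ 5 mod 7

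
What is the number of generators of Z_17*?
There are φ(17-1) = φ(16) = 8 primitive roots modulo 17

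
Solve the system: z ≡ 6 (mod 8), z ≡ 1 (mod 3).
M = 8 × 3 = 24. M₁ = 3, y₁ ≡ 3 (mod 8). M₂ = 8, y₂ ≡ 2 (mod 3). z = 6×3×3 + 1×8×2 ≡ 22 (mod 24)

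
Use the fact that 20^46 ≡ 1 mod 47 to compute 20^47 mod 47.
By Fermat: 20^{46} ≡ 1 mod 47. So 20^{47} = 20^{46} · 20^{1} ≡ 20^{1} ≡ 20 mod 47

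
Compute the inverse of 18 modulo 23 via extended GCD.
Extended GCD: 18(9) + 23(-7) = 1. So 18^(-1) ≡ 9 mod 23. Verify: 18 × 9 = 162 ≡ 1 mod 23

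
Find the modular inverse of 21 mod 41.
Since 41 is prime, by Fermat 21^(-1) ≡ 21^{39} ≡ 2 (mod 41). Verify: 21 × 2 = 42 ≡ 1 (mod 41)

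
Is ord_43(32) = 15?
Powers of 32 mod 43: 32^1≡32, 32^2≡35, 32^3≡2, 32^4≡21, 32^5≡27, 32^6≡4, 32^7≡42, 32^8≡11, 32^9≡8, 32^10≡41, 32^11≡22, 32^12≡16, 32^13≡39, 32^14≡1. Already 32^14≡1, so the order is 14 < 15. No, the actual order is 14.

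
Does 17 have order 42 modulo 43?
17^{21} ≡ 1 mod 43 and 21 < 42, so ord_43(17) = 21 ≠ 42 and 17 is not a primitive root.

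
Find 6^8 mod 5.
Using Fermat: 6^{4} ≡ 1 mod 5. 8 ≡ 0 mod 4. So 6^{8} ≡ 6^{0} ≡ 1 mod 5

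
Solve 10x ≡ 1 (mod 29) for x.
Since 29 is prime, by Fermat 10^(-1) ≡ 10^{27} ≡ 3 (mod 29). Verify: 10 × 3 = 30 ≡ 1 (mod 29)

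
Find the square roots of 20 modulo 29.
The square roots of 20 mod 29 are 7 and 22. Verify: 7² = 49 ≡ 20 mod 29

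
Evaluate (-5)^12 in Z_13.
Using Fermat: (-5)^{12} ≡ 1 (mod 13). 12 ≡ 0 (mod 12). So (-5)^{12} ≡ (-5)^{0} ≡ 1 (mod 13)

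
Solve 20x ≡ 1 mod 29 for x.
Since 29 is prime, by Fermat 20^(-1) ≡ 20^{27} ≡ 16 mod 29. Verify: 20 × 16 = 320 ≡ 1 mod 29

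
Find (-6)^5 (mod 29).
By repeated squaring (mod 29): (-6)^{1}≡23, (-6)^{2}≡7, (-6)^{4}≡20. Then (-6)^{5} = (-6)^{4+1} ≡ 20 × 23 ≡ 25 (mod 29)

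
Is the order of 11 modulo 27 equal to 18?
Powers of 11 mod 27: 11^1≡11, 11^2≡13, 11^3≡8, 11^4≡7, 11^5≡23, 11^6≡10, 11^7≡2, 11^8≡22, 11^9≡26, 11^10≡16, 11^11≡14, 11^12≡19, 11^13≡20, 11^14≡4, 11^15≡17, 11^16≡25, 11^17≡5, 11^18≡1. First k with 11^k≡1 is k=18. Yes, ord_27(11) = 18.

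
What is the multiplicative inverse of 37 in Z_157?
Since 157 is prime, by Fermat 37^(-1) ≡ 37^{155} ≡ 17 mod 157. Verify: 37 × 17 = 629 ≡ 1 mod 157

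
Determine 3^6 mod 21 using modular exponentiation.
By repeated squaring mod 21: 3^{1}≡3, 3^{2}≡9, 3^{4}≡18. Then 3^{6} = 3^{4+2} ≡ 18 × 9 ≡ 15 mod 21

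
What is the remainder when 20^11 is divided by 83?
By repeated squaring mod 83: 20^{1}≡20, 20^{2}≡68, 20^{4}≡59, 20^{8}≡78. Then 20^{11} = 20^{8+2+1} ≡ 78 × 68 × 20 ≡ 6 mod 83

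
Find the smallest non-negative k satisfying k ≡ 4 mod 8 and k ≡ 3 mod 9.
M = 8 × 9 = 72. M₁ = 9, y₁ ≡ 1 mod 8. M₂ = 8, y₂ ≡ 8 mod 9. k = 4×9×1 + 3×8×8 ≡ 12 mod 72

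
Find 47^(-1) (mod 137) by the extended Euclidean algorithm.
Extended GCD: 47(35) + 137(-12) = 1. So 47^(-1) ≡ 35 (mod 137). Verify: 47 × 35 = 1645 ≡ 1 (mod 137)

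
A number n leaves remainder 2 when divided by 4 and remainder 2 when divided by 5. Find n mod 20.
M = 4 × 5 = 20. M₁ = 5, y₁ ≡ 1 mod 4. M₂ = 4, y₂ ≡ 4 mod 5. n = 2×5×1 + 2×4×4 ≡ 2 mod 20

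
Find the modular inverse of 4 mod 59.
Since 59 is prime, by Fermat 4^(-1) ≡ 4^{57} ≡ 15 (mod 59). Verify: 4 × 15 = 60 ≡ 1 (mod 59)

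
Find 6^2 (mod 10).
6^{2} = 36 ≡ 6 (mod 10)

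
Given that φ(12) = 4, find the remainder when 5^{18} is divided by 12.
By Euler: 5^{4} ≡ 1 mod 12 since gcd(5, 12) = 1. 18 = 4×4 + 2. So 5^{18} ≡ 5^{2} ≡ 1 mod 12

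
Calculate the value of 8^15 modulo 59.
By repeated squaring mod 59: 8^{1}≡8, 8^{2}≡5, 8^{4}≡25, 8^{8}≡35. Then 8^{15} = 8^{8+4+2+1} ≡ 35 × 25 × 5 × 8 ≡ 13 mod 59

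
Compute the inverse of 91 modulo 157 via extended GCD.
Extended GCD: 91(-69) + 157(40) = 1. So 91^(-1) ≡ -69 ≡ 88 (mod 157). Verify: 91 × 88 = 8008 ≡ 1 (mod 157)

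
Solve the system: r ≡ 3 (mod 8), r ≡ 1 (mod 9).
M = 8 × 9 = 72. M₁ = 9, y₁ ≡ 1 (mod 8). M₂ = 8, y₂ ≡ 8 (mod 9). r = 3×9×1 + 1×8×8 ≡ 19 (mod 72)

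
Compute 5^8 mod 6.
By repeated squaring mod 6: 5^{1}≡5, 5^{2}≡1, 5^{4}≡1, 5^{8}≡1. So 5^{8} ≡ 1 mod 6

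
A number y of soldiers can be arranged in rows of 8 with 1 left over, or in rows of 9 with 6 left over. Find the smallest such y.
M = 8 × 9 = 72. M₁ = 9, y₁ ≡ 1 mod 8. M₂ = 8, y₂ ≡ 8 mod 9. y = 1×9×1 + 6×8×8 ≡ 33 mod 72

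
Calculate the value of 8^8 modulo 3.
Using Fermat: 8^{2} ≡ 1 mod 3. 8 ≡ 0 mod 2. So 8^{8} ≡ 8^{0} ≡ 1 mod 3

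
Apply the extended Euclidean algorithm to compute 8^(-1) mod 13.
Extended GCD: 8(5) + 13(-3) = 1. So 8^(-1) ≡ 5 (mod 13). Verify: 8 × 5 = 40 ≡ 1 (mod 13)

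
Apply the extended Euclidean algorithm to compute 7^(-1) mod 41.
Extended GCD: 7(6) + 41(-1) = 1. So 7^(-1) ≡ 6 (mod 41). Verify: 7 × 6 = 42 ≡ 1 (mod 41)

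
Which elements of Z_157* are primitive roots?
There are φ(156) = 48 primitive roots mod 157: {5, 6, 15, 18, 20, 21, 24, 26, 34, 38, 43, 53, 55, 60, 61, 62, 63, 66, 69, 70, 72, 73, 74, 77, 80, 83, 84, 85, 87, 88, 91, 94, 95, 96, 97, 102, 104, 114, 119, 123, 131, 133, 136, 137, 139, 142, 151, 152}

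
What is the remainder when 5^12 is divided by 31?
By repeated squaring (mod 31): 5^{1}≡5, 5^{2}≡25, 5^{4}≡5, 5^{8}≡25. Then 5^{12} = 5^{8+4} ≡ 25 × 5 ≡ 1 (mod 31)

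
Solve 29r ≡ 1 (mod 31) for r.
Since 31 is prime, by Fermat 29^(-1) ≡ 29^{29} ≡ 15 (mod 31). Verify: 29 × 15 = 435 ≡ 1 (mod 31)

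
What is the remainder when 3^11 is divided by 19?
By repeated squaring (mod 19): 3^{1}≡3, 3^{2}≡9, 3^{4}≡5, 3^{8}≡6. Then 3^{11} = 3^{8+2+1} ≡ 6 × 9 × 3 ≡ 10 (mod 19)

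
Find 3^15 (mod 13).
Using Fermat: 3^{12} ≡ 1 (mod 13). 15 ≡ 3 (mod 12). So 3^{15} ≡ 3^{3} ≡ 1 (mod 13)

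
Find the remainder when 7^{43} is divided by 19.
By Fermat: 7^{18} ≡ 1 mod 19. 43 = 2×18 + 7. So 7^{43} ≡ 7^{7} ≡ 7 mod 19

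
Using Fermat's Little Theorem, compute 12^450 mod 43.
By Fermat: 12^{42} ≡ 1 mod 43. 450 ≡ 30 mod 42. So 12^{450} ≡ 12^{30} ≡ 4 mod 43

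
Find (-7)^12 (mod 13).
Using Fermat: (-7)^{12} ≡ 1 (mod 13). 12 ≡ 0 (mod 12). So (-7)^{12} ≡ (-7)^{0} ≡ 1 (mod 13)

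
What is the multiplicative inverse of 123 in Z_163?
Since 163 is prime, by Fermat 123^(-1) ≡ 123^{161} ≡ 110 (mod 163). Verify: 123 × 110 = 13530 ≡ 1 (mod 163)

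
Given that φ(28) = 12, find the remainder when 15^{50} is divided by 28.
By Euler: 15^{12} ≡ 1 (mod 28) since gcd(15, 28) = 1. 50 = 4×12 + 2. So 15^{50} ≡ 15^{2} ≡ 1 (mod 28)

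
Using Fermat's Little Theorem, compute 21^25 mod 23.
By Fermat: 21^{22} ≡ 1 (mod 23). So 21^{25} = 21^{22} · 21^{3} ≡ 21^{3} ≡ 15 (mod 23)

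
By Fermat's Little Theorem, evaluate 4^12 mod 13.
By Fermat's Little Theorem, 4^{12} ≡ 1 (mod 13) since 13 is prime and gcd(4, 13) = 1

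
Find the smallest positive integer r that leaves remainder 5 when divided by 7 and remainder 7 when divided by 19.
M = 7 × 19 = 133. M₁ = 19, y₁ ≡ 3 mod 7. M₂ = 7, y₂ ≡ 11 mod 19. r = 5×19×3 + 7×7×11 ≡ 26 mod 133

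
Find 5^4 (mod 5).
5^{4} = 625 ≡ 0 (mod 5)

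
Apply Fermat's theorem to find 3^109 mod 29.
By Fermat: 3^{28} ≡ 1 mod 29. 109 = 3×28 + 25. So 3^{109} ≡ 3^{25} ≡ 14 mod 29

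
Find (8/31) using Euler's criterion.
(8/31) = 8^{15} mod 31 = 1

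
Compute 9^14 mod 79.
By repeated squaring mod 79: 9^{1}≡9, 9^{2}≡2, 9^{4}≡4, 9^{8}≡16. Then 9^{14} = 9^{8+4+2} ≡ 16 × 4 × 2 ≡ 49 mod 79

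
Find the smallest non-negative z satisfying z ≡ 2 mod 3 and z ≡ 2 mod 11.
M = 3 × 11 = 33. M₁ = 11, y₁ ≡ 2 mod 3. M₂ = 3, y₂ ≡ 4 mod 11. z = 2×11×2 + 2×3×4 ≡ 2 mod 33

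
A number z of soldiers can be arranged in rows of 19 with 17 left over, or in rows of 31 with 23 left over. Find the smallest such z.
M = 19 × 31 = 589. M₁ = 31, y₁ ≡ 8 mod 19. M₂ = 19, y₂ ≡ 18 mod 31. z = 17×31×8 + 23×19×18 ≡ 302 mod 589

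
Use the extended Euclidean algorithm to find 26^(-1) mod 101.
Extended GCD: 26(35) + 101(-9) = 1. So 26^(-1) ≡ 35 (mod 101). Verify: 26 × 35 = 910 ≡ 1 (mod 101)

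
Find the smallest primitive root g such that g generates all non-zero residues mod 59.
g = 2. Powers: [2, 4, 8, 16, 32, 5, 10, 20, 40, 21, ...] generates all 58 non-zero residues.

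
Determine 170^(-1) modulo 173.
Since 173 is prime, by Fermat 170^(-1) ≡ 170^{171} ≡ 115 mod 173. Verify: 170 × 115 = 19550 ≡ 1 mod 173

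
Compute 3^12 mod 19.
By repeated squaring mod 19: 3^{1}≡3, 3^{2}≡9, 3^{4}≡5, 3^{8}≡6. Then 3^{12} = 3^{8+4} ≡ 6 × 5 ≡ 11 mod 19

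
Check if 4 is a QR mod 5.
By Euler's criterion: 4^{2} ≡ 1 (mod 5). Since this equals 1, 4 is a QR.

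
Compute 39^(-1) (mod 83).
Since 83 is prime, by Fermat 39^(-1) ≡ 39^{81} ≡ 66 (mod 83). Verify: 39 × 66 = 2574 ≡ 1 (mod 83)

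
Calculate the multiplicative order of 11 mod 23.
Powers of 11 mod 23: 11^1≡11, 11^2≡6, 11^3≡20, 11^4≡13, 11^5≡5, 11^6≡9, 11^7≡7, 11^8≡8, 11^9≡19, 11^10≡2, 11^11≡22, 11^12≡12, 11^13≡17, 11^14≡3, 11^15≡10, 11^16≡18, 11^17≡14, 11^18≡16, 11^19≡15, 11^20≡4, 11^21≡21, 11^22≡1. ord_23(11) = 22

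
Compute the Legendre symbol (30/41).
(30/41) = 30^{20} mod 41 = -1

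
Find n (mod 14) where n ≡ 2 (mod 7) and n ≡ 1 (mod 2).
M = 7 × 2 = 14. M₁ = 2, y₁ ≡ 4 (mod 7). M₂ = 7, y₂ ≡ 1 (mod 2). n = 2×2×4 + 1×7×1 ≡ 9 (mod 14)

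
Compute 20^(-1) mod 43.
Since 43 is prime, by Fermat 20^(-1) ≡ 20^{41} ≡ 28 mod 43. Verify: 20 × 28 = 560 ≡ 1 mod 43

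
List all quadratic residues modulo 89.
Quadratic residues modulo 89: {1, 2, 4, 5, 8, 9, 10, 11, 16, 17, 18, 20, 21, 22, 25, 32, 34, 36, 39, 40, 42, 44, 45, 47, 49, 50, 53, 55, 57, 64, 67, 68, 69, 71, 72, 73, 78, 79, 80, 81, 84, 85, 87, 88}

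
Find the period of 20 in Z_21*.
Powers of 20 mod 21: 20^1≡20, 20^2≡1. Order = 2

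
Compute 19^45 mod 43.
Using Fermat: 19^{42} ≡ 1 mod 43. 45 ≡ 3 mod 42. So 19^{45} ≡ 19^{3} ≡ 22 mod 43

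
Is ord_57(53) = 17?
Powers of 53 mod 57: 53^1≡53, 53^2≡16, 53^3≡50, 53^4≡28, 53^5≡2, 53^6≡49, 53^7≡32, 53^8≡43, 53^9≡56, 53^10≡4, 53^11≡41, 53^12≡7, 53^13≡29, 53^14≡55, 53^15≡8, 53^16≡25, 53^17≡14, 53^18≡1. 53^17≡14≢1, so ord ≠ 17. No, the actual order is 18.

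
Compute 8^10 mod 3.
Using Fermat: 8^{2} ≡ 1 (mod 3). 10 ≡ 0 (mod 2). So 8^{10} ≡ 8^{0} ≡ 1 (mod 3)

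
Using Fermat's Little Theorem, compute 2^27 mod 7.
By Fermat: 2^{6} ≡ 1 (mod 7). 27 = 4×6 + 3. So 2^{27} ≡ 2^{3} ≡ 1 (mod 7)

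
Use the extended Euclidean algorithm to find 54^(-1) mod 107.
Extended GCD: 54(2) + 107(-1) = 1. So 54^(-1) ≡ 2 (mod 107). Verify: 54 × 2 = 108 ≡ 1 (mod 107)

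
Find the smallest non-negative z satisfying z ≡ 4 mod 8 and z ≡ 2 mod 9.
M = 8 × 9 = 72. M₁ = 9, y₁ ≡ 1 mod 8. M₂ = 8, y₂ ≡ 8 mod 9. z = 4×9×1 + 2×8×8 ≡ 20 mod 72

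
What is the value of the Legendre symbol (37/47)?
(37/47) = 37^{23} mod 47 = 1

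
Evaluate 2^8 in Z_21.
By repeated squaring (mod 21): 2^{1}≡2, 2^{2}≡4, 2^{4}≡16, 2^{8}≡4. So 2^{8} ≡ 4 (mod 21)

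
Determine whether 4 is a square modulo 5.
By Euler's criterion: 4^{2} ≡ 1 (mod 5). Since this equals 1, 4 is a QR.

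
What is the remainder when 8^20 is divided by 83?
By repeated squaring (mod 83): 8^{1}≡8, 8^{2}≡64, 8^{4}≡29, 8^{8}≡11, 8^{16}≡38. Then 8^{20} = 8^{16+4} ≡ 38 × 29 ≡ 23 (mod 83)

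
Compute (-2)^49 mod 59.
By repeated squaring mod 59: (-2)^{1}≡57, (-2)^{2}≡4, (-2)^{4}≡16, (-2)^{8}≡20, (-2)^{16}≡46, (-2)^{32}≡51. Then (-2)^{49} = (-2)^{32+16+1} ≡ 51 × 46 × 57 ≡ 28 mod 59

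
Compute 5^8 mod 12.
By repeated squaring (mod 12): 5^{1}≡5, 5^{2}≡1, 5^{4}≡1, 5^{8}≡1. So 5^{8} ≡ 1 (mod 12)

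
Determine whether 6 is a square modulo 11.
By Euler's criterion: 6^{5} ≡ 10 mod 11. Since this equals -1 (≡ 10), 6 is not a QR.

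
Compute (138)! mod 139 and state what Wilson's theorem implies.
(138)! mod 139 = 138. Since this equals -1 mod 139, Wilson confirms 139 is prime.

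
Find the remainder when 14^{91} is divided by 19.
By Fermat: 14^{18} ≡ 1 mod 19. 91 = 5×18 + 1. So 14^{91} ≡ 14^{1} ≡ 14 mod 19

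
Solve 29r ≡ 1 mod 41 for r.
Since 41 is prime, by Fermat 29^(-1) ≡ 29^{39} ≡ 17 mod 41. Verify: 29 × 17 = 493 ≡ 1 mod 41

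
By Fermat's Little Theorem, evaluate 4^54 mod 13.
By Fermat: 4^{12} ≡ 1 mod 13. 54 = 4×12 + 6. So 4^{54} ≡ 4^{6} ≡ 1 mod 13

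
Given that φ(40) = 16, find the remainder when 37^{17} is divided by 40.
By Euler: 37^{16} ≡ 1 (mod 40) since gcd(37, 40) = 1. 17 = 1×16 + 1. So 37^{17} ≡ 37^{1} ≡ 37 (mod 40)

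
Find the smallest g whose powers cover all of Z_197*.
g = 2. For each prime q|196: 2^{98}≡196, 2^{28}≡104, none ≡ 1, so ord_197(2) = 196 and 2 is a primitive root.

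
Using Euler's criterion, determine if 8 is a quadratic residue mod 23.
By Euler's criterion: 8^{11} ≡ 1 (mod 23). Since this equals 1, 8 is a QR.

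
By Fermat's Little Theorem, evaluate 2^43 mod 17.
By Fermat: 2^{16} ≡ 1 mod 17. 43 = 2×16 + 11. So 2^{43} ≡ 2^{11} ≡ 8 mod 17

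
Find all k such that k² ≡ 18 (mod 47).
The square roots of 18 mod 47 are 21 and 26. Verify: 21² = 441 ≡ 18 (mod 47)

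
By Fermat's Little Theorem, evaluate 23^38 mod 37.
By Fermat: 23^{36} ≡ 1 mod 37. So 23^{38} = 23^{36} · 23^{2} ≡ 23^{2} ≡ 11 mod 37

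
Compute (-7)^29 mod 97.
By repeated squaring (mod 97): (-7)^{1}≡90, (-7)^{2}≡49, (-7)^{4}≡73, (-7)^{8}≡91, (-7)^{16}≡36. Then (-7)^{29} = (-7)^{16+8+4+1} ≡ 36 × 91 × 73 × 90 ≡ 87 (mod 97)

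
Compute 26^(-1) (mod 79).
Since 79 is prime, by Fermat 26^(-1) ≡ 26^{77} ≡ 76 (mod 79). Verify: 26 × 76 = 1976 ≡ 1 (mod 79)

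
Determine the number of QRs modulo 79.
For prime 79, there are (p-1)/2 = (79-1)/2 = 39 quadratic residues (excluding 0).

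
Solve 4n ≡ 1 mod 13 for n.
Since 13 is prime, by Fermat 4^(-1) ≡ 4^{11} ≡ 10 mod 13. Verify: 4 × 10 = 40 ≡ 1 mod 13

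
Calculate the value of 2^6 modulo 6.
By repeated squaring (mod 6): 2^{1}≡2, 2^{2}≡4, 2^{4}≡4. Then 2^{6} = 2^{4+2} ≡ 4 × 4 ≡ 4 (mod 6)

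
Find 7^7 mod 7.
By repeated squaring mod 7: 7^{1}≡0, 7^{2}≡0, 7^{4}≡0. Then 7^{7} = 7^{4+2+1} ≡ 0 × 0 × 0 ≡ 0 mod 7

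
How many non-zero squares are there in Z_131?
The squaring map on Z_131* is 2-to-1, so there are (130)/2 = 65 QRs.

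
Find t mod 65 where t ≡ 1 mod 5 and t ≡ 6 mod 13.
M = 5 × 13 = 65. M₁ = 13, y₁ ≡ 2 mod 5. M₂ = 5, y₂ ≡ 8 mod 13. t = 1×13×2 + 6×5×8 ≡ 6 mod 65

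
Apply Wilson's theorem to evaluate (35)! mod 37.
(36)! = (35)! × (36) ≡ -1 (mod 37). So (35)! ≡ -1 × (36)^(-1) ≡ (-1)×(-1) = 1 (mod 37)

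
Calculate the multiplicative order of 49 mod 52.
Powers of 49 mod 52: 49^1≡49, 49^2≡9, 49^3≡25, 49^4≡29, 49^5≡17, 49^6≡1. So the order of 49 is 6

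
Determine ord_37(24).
Powers of 24 mod 37: 24^1≡24, 24^2≡21, 24^3≡23, 24^4≡34, 24^5≡2, 24^6≡11, 24^7≡5, 24^8≡9, 24^9≡31, 24^10≡4, 24^11≡22, 24^12≡10, 24^13≡18, 24^14≡25, 24^15≡8, 24^16≡7, 24^17≡20, 24^18≡36, 24^19≡13, 24^20≡16, 24^21≡14, 24^22≡3, 24^23≡35, 24^24≡26, 24^25≡32, 24^26≡28, 24^27≡6, 24^28≡33, 24^29≡15, 24^30≡27, 24^31≡19, 24^32≡12, 24^33≡29, 24^34≡30, 24^35≡17, 24^36≡1. So the order of 24 is 36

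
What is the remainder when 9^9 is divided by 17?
By repeated squaring (mod 17): 9^{1}≡9, 9^{2}≡13, 9^{4}≡16, 9^{8}≡1. Then 9^{9} = 9^{8+1} ≡ 1 × 9 ≡ 9 (mod 17)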